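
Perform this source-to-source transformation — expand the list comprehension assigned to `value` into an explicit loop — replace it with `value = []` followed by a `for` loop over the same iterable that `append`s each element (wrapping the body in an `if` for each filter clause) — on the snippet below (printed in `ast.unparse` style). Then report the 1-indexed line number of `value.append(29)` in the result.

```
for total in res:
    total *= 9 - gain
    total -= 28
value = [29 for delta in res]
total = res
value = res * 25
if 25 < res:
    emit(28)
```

6

Transformed code:
for total in res:
    total *= 9 - gain
    total -= 28
value = []
for delta in res:
    value.append(29)
total = res
value = res * 25
if 25 < res:
    emit(28)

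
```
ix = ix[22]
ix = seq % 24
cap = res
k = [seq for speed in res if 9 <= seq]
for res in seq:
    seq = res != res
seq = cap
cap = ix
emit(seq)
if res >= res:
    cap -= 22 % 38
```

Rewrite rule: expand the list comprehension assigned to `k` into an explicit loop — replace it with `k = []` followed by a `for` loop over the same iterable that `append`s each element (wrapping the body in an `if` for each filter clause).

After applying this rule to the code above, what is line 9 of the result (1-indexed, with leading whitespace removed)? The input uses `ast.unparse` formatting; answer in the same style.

Transformed code:
ix = ix[22]
ix = seq % 24
cap = res
k = []
for speed in res:
    if 9 <= seq:
        k.append(seq)
for res in seq:
    seq = res != res
seq = cap
cap = ix
emit(seq)
if res >= res:
    cap -= 22 % 38

seq = res != res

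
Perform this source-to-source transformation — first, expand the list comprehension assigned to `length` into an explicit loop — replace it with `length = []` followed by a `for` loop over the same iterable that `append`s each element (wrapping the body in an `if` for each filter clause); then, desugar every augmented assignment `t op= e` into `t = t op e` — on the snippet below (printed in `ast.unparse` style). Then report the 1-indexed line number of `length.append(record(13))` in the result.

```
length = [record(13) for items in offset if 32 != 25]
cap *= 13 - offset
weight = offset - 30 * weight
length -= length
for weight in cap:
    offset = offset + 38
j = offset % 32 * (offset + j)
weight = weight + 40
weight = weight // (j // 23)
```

Transformed code:
length = []
for items in offset:
    if 32 != 25:
        length.append(record(13))
cap = cap * (13 - offset)
weight = offset - 30 * weight
length = length - length
for weight in cap:
    offset = offset + 38
j = offset % 32 * (offset + j)
weight = weight + 40
weight = weight // (j // 23)

4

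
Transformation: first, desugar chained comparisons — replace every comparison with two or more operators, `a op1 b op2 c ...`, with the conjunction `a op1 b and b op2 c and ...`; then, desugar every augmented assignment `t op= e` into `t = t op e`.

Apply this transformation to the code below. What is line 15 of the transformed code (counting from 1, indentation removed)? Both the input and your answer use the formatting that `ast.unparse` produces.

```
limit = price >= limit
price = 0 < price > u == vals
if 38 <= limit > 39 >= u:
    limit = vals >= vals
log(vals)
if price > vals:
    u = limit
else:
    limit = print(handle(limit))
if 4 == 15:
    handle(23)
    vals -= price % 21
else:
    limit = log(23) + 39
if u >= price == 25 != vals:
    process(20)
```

if u >= price and price == 25 and (25 != vals):

Transformed code:
limit = price >= limit
price = 0 < price and price > u and (u == vals)
if 38 <= limit and limit > 39 and (39 >= u):
    limit = vals >= vals
log(vals)
if price > vals:
    u = limit
else:
    limit = print(handle(limit))
if 4 == 15:
    handle(23)
    vals = vals - price % 21
else:
    limit = log(23) + 39
if u >= price and price == 25 and (25 != vals):
    process(20)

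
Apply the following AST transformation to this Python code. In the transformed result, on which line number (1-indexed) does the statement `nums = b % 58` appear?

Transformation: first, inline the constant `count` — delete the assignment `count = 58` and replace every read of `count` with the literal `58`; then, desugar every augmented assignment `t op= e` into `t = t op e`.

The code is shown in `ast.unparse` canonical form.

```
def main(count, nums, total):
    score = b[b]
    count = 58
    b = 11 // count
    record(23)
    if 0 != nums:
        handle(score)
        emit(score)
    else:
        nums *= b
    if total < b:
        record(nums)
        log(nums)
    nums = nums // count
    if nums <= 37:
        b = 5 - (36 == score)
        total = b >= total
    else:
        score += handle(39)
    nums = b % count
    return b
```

19

Transformed code:
def main(count, nums, total):
    score = b[b]
    b = 11 // 58
    record(23)
    if 0 != nums:
        handle(score)
        emit(score)
    else:
        nums = nums * b
    if total < b:
        record(nums)
        log(nums)
    nums = nums // 58
    if nums <= 37:
        b = 5 - (36 == score)
        total = b >= total
    else:
        score = score + handle(39)
    nums = b % 58
    return b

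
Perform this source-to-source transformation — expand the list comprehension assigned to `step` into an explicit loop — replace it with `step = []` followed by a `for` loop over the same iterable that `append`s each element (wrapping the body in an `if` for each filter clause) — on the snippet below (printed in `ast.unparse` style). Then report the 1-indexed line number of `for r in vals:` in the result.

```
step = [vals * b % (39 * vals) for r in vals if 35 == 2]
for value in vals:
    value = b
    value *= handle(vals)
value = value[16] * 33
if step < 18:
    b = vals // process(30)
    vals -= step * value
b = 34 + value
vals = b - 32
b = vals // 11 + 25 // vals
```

Transformed code:
step = []
for r in vals:
    if 35 == 2:
        step.append(vals * b % (39 * vals))
for value in vals:
    value = b
    value *= handle(vals)
value = value[16] * 33
if step < 18:
    b = vals // process(30)
    vals -= step * value
b = 34 + value
vals = b - 32
b = vals // 11 + 25 // vals

2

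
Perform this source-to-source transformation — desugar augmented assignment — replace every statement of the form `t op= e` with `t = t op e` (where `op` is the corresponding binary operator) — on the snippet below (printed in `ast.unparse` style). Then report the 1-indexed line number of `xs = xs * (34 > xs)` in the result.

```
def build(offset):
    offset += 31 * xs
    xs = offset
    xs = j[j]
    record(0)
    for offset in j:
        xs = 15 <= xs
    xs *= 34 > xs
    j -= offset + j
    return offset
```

8

Transformed code:
def build(offset):
    offset = offset + 31 * xs
    xs = offset
    xs = j[j]
    record(0)
    for offset in j:
        xs = 15 <= xs
    xs = xs * (34 > xs)
    j = j - (offset + j)
    return offset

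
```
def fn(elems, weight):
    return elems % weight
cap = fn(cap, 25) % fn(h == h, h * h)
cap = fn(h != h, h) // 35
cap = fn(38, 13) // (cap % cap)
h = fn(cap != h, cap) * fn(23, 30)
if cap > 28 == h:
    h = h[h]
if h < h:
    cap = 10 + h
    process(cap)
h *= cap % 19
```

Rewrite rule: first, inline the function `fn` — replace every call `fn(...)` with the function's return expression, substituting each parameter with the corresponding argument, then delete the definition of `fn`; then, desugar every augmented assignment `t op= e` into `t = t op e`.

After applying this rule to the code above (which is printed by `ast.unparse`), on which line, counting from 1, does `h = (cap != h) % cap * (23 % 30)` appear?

4

Transformed code:
cap = cap % 25 % ((h == h) % (h * h))
cap = (h != h) % h // 35
cap = 38 % 13 // (cap % cap)
h = (cap != h) % cap * (23 % 30)
if cap > 28 == h:
    h = h[h]
if h < h:
    cap = 10 + h
    process(cap)
h = h * (cap % 19)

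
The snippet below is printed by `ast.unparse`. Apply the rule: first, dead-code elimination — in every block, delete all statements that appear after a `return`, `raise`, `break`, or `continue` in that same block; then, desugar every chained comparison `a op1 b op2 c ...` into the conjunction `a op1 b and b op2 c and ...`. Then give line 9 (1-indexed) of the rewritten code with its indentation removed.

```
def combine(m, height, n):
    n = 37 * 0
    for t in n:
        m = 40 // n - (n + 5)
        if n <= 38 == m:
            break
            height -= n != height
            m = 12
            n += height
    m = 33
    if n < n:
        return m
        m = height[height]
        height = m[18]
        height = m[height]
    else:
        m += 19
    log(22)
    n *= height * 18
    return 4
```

return m

Transformed code:
def combine(m, height, n):
    n = 37 * 0
    for t in n:
        m = 40 // n - (n + 5)
        if n <= 38 and 38 == m:
            break
    m = 33
    if n < n:
        return m
    else:
        m += 19
    log(22)
    n *= height * 18
    return 4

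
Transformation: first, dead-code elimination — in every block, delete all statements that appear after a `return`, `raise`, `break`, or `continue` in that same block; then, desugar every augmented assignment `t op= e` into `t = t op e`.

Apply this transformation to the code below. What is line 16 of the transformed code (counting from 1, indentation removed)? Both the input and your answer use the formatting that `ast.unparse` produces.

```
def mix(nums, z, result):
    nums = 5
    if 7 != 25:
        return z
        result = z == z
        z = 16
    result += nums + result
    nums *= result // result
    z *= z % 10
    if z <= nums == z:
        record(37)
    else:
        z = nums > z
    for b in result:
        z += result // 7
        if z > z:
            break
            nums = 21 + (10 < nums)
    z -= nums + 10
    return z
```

Transformed code:
def mix(nums, z, result):
    nums = 5
    if 7 != 25:
        return z
    result = result + (nums + result)
    nums = nums * (result // result)
    z = z * (z % 10)
    if z <= nums == z:
        record(37)
    else:
        z = nums > z
    for b in result:
        z = z + result // 7
        if z > z:
            break
    z = z - (nums + 10)
    return z

z = z - (nums + 10)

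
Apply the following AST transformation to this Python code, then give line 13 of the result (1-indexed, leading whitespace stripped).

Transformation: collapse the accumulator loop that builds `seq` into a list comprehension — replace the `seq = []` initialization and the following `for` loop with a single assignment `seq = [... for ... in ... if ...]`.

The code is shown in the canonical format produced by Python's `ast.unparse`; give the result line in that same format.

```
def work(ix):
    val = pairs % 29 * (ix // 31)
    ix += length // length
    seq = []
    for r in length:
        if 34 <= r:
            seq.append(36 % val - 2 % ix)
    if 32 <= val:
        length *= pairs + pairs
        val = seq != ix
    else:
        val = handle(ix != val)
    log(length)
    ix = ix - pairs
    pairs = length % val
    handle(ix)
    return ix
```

handle(ix)

Transformed code:
def work(ix):
    val = pairs % 29 * (ix // 31)
    ix += length // length
    seq = [36 % val - 2 % ix for r in length if 34 <= r]
    if 32 <= val:
        length *= pairs + pairs
        val = seq != ix
    else:
        val = handle(ix != val)
    log(length)
    ix = ix - pairs
    pairs = length % val
    handle(ix)
    return ix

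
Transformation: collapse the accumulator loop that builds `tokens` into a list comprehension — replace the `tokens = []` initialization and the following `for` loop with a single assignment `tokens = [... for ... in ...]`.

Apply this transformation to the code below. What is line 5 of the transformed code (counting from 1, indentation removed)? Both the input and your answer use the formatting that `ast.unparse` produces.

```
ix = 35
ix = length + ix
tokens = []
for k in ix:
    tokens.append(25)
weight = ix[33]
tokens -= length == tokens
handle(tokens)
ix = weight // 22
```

tokens -= length == tokens

Transformed code:
ix = 35
ix = length + ix
tokens = [25 for k in ix]
weight = ix[33]
tokens -= length == tokens
handle(tokens)
ix = weight // 22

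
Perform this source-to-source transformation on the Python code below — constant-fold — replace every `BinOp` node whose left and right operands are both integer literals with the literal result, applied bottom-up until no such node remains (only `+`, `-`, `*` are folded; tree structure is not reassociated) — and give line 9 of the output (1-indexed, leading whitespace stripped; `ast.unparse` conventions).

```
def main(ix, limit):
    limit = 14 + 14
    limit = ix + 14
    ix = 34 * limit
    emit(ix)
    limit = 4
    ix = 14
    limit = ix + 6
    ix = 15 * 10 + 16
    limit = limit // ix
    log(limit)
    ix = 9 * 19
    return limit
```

ix = 166

Transformed code:
def main(ix, limit):
    limit = 28
    limit = ix + 14
    ix = 34 * limit
    emit(ix)
    limit = 4
    ix = 14
    limit = ix + 6
    ix = 166
    limit = limit // ix
    log(limit)
    ix = 171
    return limit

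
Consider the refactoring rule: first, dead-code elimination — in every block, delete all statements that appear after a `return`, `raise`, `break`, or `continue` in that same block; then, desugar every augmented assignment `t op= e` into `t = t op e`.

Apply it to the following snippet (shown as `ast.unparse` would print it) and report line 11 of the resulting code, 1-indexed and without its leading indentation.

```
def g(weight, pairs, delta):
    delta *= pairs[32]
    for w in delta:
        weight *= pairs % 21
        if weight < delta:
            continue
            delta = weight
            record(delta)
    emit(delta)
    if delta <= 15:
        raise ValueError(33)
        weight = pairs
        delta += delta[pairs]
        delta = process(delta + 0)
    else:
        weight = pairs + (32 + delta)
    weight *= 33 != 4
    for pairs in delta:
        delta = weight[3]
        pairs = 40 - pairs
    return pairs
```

Transformed code:
def g(weight, pairs, delta):
    delta = delta * pairs[32]
    for w in delta:
        weight = weight * (pairs % 21)
        if weight < delta:
            continue
    emit(delta)
    if delta <= 15:
        raise ValueError(33)
    else:
        weight = pairs + (32 + delta)
    weight = weight * (33 != 4)
    for pairs in delta:
        delta = weight[3]
        pairs = 40 - pairs
    return pairs

weight = pairs + (32 + delta)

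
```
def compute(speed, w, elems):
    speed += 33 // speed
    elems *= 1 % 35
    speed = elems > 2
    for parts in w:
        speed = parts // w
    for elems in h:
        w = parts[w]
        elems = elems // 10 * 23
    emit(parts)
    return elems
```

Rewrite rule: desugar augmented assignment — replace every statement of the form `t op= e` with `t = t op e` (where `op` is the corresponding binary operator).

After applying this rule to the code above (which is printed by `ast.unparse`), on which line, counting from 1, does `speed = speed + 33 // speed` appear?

Transformed code:
def compute(speed, w, elems):
    speed = speed + 33 // speed
    elems = elems * (1 % 35)
    speed = elems > 2
    for parts in w:
        speed = parts // w
    for elems in h:
        w = parts[w]
        elems = elems // 10 * 23
    emit(parts)
    return elems

2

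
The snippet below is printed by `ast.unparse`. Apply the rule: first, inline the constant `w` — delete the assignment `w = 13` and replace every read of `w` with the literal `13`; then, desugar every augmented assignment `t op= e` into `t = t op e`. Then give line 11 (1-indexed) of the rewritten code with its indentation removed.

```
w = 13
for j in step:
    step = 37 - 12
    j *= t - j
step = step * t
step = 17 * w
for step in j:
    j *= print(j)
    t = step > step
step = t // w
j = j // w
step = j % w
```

Transformed code:
for j in step:
    step = 37 - 12
    j = j * (t - j)
step = step * t
step = 17 * 13
for step in j:
    j = j * print(j)
    t = step > step
step = t // 13
j = j // 13
step = j % 13

step = j % 13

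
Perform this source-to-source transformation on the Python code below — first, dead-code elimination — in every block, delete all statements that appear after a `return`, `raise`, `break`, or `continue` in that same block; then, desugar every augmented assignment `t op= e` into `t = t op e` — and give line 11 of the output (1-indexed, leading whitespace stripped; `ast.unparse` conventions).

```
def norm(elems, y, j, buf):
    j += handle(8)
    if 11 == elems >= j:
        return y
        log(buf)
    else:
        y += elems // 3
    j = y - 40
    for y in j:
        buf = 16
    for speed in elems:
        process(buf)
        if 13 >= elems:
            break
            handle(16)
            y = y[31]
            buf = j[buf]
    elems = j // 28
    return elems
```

process(buf)

Transformed code:
def norm(elems, y, j, buf):
    j = j + handle(8)
    if 11 == elems >= j:
        return y
    else:
        y = y + elems // 3
    j = y - 40
    for y in j:
        buf = 16
    for speed in elems:
        process(buf)
        if 13 >= elems:
            break
    elems = j // 28
    return elems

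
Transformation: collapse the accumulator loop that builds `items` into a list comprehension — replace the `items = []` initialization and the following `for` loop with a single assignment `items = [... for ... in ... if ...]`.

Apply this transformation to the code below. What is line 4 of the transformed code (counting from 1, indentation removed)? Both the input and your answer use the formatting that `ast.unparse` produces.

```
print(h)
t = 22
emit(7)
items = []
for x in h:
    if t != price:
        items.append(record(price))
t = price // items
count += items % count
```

items = [record(price) for x in h if t != price]

Transformed code:
print(h)
t = 22
emit(7)
items = [record(price) for x in h if t != price]
t = price // items
count += items % count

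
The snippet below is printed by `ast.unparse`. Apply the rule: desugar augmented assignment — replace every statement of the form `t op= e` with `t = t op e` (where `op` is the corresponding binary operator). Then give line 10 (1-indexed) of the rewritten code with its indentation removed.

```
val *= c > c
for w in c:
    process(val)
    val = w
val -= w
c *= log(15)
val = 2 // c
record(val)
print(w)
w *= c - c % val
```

Transformed code:
val = val * (c > c)
for w in c:
    process(val)
    val = w
val = val - w
c = c * log(15)
val = 2 // c
record(val)
print(w)
w = w * (c - c % val)

w = w * (c - c % val)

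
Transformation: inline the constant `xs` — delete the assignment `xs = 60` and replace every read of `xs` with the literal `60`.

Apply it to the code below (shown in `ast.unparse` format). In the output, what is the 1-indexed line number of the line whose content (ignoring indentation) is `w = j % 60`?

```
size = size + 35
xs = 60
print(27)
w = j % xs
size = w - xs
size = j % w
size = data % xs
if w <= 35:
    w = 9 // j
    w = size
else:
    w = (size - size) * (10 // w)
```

Transformed code:
size = size + 35
print(27)
w = j % 60
size = w - 60
size = j % w
size = data % 60
if w <= 35:
    w = 9 // j
    w = size
else:
    w = (size - size) * (10 // w)

3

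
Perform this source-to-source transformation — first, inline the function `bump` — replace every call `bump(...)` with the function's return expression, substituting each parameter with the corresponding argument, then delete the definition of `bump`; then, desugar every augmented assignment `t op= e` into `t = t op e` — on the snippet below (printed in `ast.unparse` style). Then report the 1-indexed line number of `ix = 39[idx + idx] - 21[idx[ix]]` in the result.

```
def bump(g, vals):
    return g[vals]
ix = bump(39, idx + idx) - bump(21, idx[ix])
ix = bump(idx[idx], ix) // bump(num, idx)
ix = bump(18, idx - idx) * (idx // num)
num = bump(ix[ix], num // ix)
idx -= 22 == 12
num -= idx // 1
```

Transformed code:
ix = 39[idx + idx] - 21[idx[ix]]
ix = idx[idx][ix] // num[idx]
ix = 18[idx - idx] * (idx // num)
num = ix[ix][num // ix]
idx = idx - (22 == 12)
num = num - idx // 1

1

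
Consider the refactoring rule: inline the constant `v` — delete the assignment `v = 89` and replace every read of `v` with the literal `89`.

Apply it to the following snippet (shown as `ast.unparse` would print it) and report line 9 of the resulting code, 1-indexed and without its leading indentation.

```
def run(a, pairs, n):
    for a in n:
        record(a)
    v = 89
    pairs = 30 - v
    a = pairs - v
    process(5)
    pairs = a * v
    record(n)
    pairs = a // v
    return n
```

Transformed code:
def run(a, pairs, n):
    for a in n:
        record(a)
    pairs = 30 - 89
    a = pairs - 89
    process(5)
    pairs = a * 89
    record(n)
    pairs = a // 89
    return n

pairs = a // 89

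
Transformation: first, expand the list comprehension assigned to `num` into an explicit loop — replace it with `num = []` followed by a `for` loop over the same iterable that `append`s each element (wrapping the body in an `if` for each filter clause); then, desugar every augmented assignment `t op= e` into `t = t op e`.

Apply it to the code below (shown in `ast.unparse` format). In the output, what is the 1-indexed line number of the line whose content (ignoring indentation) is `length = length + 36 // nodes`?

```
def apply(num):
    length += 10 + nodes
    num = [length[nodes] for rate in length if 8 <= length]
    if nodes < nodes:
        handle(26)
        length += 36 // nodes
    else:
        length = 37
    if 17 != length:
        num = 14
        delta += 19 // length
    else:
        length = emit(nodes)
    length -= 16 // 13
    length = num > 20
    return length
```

9

Transformed code:
def apply(num):
    length = length + (10 + nodes)
    num = []
    for rate in length:
        if 8 <= length:
            num.append(length[nodes])
    if nodes < nodes:
        handle(26)
        length = length + 36 // nodes
    else:
        length = 37
    if 17 != length:
        num = 14
        delta = delta + 19 // length
    else:
        length = emit(nodes)
    length = length - 16 // 13
    length = num > 20
    return length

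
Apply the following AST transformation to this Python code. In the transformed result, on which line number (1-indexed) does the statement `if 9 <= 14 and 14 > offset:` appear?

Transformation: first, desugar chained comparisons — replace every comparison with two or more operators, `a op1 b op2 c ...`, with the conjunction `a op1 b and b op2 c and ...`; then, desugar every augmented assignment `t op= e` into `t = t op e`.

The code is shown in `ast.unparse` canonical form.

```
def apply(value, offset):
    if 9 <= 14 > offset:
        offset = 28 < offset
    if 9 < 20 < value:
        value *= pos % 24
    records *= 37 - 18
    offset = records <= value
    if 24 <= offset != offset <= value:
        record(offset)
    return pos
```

Transformed code:
def apply(value, offset):
    if 9 <= 14 and 14 > offset:
        offset = 28 < offset
    if 9 < 20 and 20 < value:
        value = value * (pos % 24)
    records = records * (37 - 18)
    offset = records <= value
    if 24 <= offset and offset != offset and (offset <= value):
        record(offset)
    return pos

2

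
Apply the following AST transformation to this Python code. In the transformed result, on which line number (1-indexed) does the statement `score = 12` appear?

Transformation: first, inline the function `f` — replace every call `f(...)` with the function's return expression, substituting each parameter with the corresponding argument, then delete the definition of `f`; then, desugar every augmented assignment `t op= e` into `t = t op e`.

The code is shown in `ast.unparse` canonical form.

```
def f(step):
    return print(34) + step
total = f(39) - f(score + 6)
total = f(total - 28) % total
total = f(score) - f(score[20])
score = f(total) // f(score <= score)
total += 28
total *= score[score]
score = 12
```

7

Transformed code:
total = print(34) + 39 - (print(34) + (score + 6))
total = (print(34) + (total - 28)) % total
total = print(34) + score - (print(34) + score[20])
score = (print(34) + total) // (print(34) + (score <= score))
total = total + 28
total = total * score[score]
score = 12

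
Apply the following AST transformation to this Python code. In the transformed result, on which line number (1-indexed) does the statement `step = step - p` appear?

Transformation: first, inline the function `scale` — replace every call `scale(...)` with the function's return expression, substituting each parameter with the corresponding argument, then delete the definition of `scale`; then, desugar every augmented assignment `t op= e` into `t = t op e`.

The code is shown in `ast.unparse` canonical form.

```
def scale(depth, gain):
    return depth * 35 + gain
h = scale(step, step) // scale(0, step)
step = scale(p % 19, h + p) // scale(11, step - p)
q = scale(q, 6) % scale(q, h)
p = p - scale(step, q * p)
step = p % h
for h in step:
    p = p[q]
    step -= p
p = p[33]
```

Transformed code:
h = (step * 35 + step) // (0 * 35 + step)
step = (p % 19 * 35 + (h + p)) // (11 * 35 + (step - p))
q = (q * 35 + 6) % (q * 35 + h)
p = p - (step * 35 + q * p)
step = p % h
for h in step:
    p = p[q]
    step = step - p
p = p[33]

8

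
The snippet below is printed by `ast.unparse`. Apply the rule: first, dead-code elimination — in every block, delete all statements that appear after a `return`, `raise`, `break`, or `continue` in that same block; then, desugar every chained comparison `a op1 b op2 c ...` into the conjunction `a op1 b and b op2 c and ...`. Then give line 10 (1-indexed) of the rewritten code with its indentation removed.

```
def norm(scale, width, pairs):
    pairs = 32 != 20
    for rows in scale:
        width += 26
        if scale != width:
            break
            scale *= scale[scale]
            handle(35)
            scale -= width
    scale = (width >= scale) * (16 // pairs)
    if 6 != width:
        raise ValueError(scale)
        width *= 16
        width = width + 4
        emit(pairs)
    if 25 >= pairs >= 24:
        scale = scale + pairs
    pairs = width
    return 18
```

Transformed code:
def norm(scale, width, pairs):
    pairs = 32 != 20
    for rows in scale:
        width += 26
        if scale != width:
            break
    scale = (width >= scale) * (16 // pairs)
    if 6 != width:
        raise ValueError(scale)
    if 25 >= pairs and pairs >= 24:
        scale = scale + pairs
    pairs = width
    return 18

if 25 >= pairs and pairs >= 24:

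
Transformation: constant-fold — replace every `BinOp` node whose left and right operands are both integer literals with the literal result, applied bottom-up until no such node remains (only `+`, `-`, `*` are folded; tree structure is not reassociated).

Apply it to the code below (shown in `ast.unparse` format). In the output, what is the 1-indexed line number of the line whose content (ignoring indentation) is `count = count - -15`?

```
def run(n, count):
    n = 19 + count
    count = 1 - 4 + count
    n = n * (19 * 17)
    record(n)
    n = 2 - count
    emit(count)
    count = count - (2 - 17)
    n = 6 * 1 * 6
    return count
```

8

Transformed code:
def run(n, count):
    n = 19 + count
    count = -3 + count
    n = n * 323
    record(n)
    n = 2 - count
    emit(count)
    count = count - -15
    n = 36
    return count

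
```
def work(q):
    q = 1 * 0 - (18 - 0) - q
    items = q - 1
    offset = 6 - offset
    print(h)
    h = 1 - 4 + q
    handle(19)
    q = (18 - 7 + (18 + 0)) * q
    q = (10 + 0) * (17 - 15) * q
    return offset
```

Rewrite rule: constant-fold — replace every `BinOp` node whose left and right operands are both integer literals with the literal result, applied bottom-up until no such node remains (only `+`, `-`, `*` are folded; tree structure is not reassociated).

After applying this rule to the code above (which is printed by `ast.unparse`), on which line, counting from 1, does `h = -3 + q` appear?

6

Transformed code:
def work(q):
    q = -18 - q
    items = q - 1
    offset = 6 - offset
    print(h)
    h = -3 + q
    handle(19)
    q = 29 * q
    q = 20 * q
    return offset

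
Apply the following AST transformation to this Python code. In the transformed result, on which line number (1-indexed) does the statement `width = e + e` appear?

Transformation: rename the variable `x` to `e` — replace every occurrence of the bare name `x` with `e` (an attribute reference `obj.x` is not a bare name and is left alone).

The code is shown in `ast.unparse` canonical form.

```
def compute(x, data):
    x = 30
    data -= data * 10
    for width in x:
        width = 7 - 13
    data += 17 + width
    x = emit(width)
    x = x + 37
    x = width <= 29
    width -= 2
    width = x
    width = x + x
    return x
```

Transformed code:
def compute(e, data):
    e = 30
    data -= data * 10
    for width in e:
        width = 7 - 13
    data += 17 + width
    e = emit(width)
    e = e + 37
    e = width <= 29
    width -= 2
    width = e
    width = e + e
    return e

12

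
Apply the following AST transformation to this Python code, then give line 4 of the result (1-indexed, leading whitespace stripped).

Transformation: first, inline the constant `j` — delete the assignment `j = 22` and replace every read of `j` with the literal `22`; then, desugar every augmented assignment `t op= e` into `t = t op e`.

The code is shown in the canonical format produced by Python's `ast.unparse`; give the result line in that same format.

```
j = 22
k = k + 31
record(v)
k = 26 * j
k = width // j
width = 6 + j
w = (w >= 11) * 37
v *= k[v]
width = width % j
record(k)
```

k = width // 22

Transformed code:
k = k + 31
record(v)
k = 26 * 22
k = width // 22
width = 6 + 22
w = (w >= 11) * 37
v = v * k[v]
width = width % 22
record(k)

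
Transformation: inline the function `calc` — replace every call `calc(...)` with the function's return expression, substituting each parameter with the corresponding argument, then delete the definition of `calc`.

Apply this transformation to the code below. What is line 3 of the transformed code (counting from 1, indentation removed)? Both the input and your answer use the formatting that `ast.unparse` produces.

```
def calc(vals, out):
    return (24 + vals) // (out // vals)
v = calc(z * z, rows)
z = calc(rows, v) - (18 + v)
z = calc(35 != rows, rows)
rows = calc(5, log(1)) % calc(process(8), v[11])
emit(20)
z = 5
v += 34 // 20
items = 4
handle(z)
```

z = (24 + (35 != rows)) // (rows // (35 != rows))

Transformed code:
v = (24 + z * z) // (rows // (z * z))
z = (24 + rows) // (v // rows) - (18 + v)
z = (24 + (35 != rows)) // (rows // (35 != rows))
rows = (24 + 5) // (log(1) // 5) % ((24 + process(8)) // (v[11] // process(8)))
emit(20)
z = 5
v += 34 // 20
items = 4
handle(z)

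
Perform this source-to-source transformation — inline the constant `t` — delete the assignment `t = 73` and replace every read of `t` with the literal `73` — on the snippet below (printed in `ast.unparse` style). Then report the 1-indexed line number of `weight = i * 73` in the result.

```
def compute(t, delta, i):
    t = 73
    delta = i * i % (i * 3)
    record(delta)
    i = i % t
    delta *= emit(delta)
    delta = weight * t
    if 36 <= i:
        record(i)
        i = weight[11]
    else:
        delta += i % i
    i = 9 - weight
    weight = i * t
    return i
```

Transformed code:
def compute(t, delta, i):
    delta = i * i % (i * 3)
    record(delta)
    i = i % 73
    delta *= emit(delta)
    delta = weight * 73
    if 36 <= i:
        record(i)
        i = weight[11]
    else:
        delta += i % i
    i = 9 - weight
    weight = i * 73
    return i

13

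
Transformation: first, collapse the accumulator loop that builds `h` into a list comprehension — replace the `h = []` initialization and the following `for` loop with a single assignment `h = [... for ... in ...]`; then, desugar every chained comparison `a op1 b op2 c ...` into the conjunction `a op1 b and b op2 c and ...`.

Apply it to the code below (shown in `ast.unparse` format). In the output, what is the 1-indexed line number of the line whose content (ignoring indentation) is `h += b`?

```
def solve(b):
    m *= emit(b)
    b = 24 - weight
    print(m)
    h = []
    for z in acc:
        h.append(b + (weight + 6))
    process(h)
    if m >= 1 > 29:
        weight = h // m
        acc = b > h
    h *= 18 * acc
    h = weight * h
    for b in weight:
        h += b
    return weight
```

13

Transformed code:
def solve(b):
    m *= emit(b)
    b = 24 - weight
    print(m)
    h = [b + (weight + 6) for z in acc]
    process(h)
    if m >= 1 and 1 > 29:
        weight = h // m
        acc = b > h
    h *= 18 * acc
    h = weight * h
    for b in weight:
        h += b
    return weight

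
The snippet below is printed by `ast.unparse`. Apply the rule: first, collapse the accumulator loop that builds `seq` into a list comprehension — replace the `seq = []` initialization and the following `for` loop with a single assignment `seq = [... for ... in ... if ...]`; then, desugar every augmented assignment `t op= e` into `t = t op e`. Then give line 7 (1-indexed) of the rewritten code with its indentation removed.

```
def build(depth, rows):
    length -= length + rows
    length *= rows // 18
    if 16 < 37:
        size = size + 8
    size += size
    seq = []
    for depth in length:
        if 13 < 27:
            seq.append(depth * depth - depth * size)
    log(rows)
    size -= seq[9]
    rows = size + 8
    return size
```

Transformed code:
def build(depth, rows):
    length = length - (length + rows)
    length = length * (rows // 18)
    if 16 < 37:
        size = size + 8
    size = size + size
    seq = [depth * depth - depth * size for depth in length if 13 < 27]
    log(rows)
    size = size - seq[9]
    rows = size + 8
    return size

seq = [depth * depth - depth * size for depth in length if 13 < 27]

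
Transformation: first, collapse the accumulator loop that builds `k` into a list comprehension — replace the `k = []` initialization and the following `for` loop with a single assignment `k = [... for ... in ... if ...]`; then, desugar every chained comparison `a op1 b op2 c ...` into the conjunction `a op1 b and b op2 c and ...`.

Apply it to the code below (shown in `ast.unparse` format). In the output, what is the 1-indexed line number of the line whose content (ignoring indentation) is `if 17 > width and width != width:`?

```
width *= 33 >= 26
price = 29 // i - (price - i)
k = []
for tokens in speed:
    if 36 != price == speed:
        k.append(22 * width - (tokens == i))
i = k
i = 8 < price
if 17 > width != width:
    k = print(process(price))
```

6

Transformed code:
width *= 33 >= 26
price = 29 // i - (price - i)
k = [22 * width - (tokens == i) for tokens in speed if 36 != price and price == speed]
i = k
i = 8 < price
if 17 > width and width != width:
    k = print(process(price))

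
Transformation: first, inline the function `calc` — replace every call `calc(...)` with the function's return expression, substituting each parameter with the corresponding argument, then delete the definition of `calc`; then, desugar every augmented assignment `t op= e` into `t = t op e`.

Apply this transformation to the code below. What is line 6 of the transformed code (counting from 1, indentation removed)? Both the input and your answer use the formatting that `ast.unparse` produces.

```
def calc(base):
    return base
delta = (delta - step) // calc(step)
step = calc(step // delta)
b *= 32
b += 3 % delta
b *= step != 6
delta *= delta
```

delta = delta * delta

Transformed code:
delta = (delta - step) // step
step = step // delta
b = b * 32
b = b + 3 % delta
b = b * (step != 6)
delta = delta * delta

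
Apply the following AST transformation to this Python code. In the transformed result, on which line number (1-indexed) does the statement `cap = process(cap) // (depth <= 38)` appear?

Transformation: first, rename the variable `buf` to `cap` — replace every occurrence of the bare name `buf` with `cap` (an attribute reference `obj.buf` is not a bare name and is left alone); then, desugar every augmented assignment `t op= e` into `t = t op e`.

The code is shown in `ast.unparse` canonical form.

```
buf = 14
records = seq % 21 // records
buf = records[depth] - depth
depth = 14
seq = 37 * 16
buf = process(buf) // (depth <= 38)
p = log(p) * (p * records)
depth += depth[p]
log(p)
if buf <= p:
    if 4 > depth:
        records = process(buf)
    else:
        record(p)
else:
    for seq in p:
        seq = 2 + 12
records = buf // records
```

Transformed code:
cap = 14
records = seq % 21 // records
cap = records[depth] - depth
depth = 14
seq = 37 * 16
cap = process(cap) // (depth <= 38)
p = log(p) * (p * records)
depth = depth + depth[p]
log(p)
if cap <= p:
    if 4 > depth:
        records = process(cap)
    else:
        record(p)
else:
    for seq in p:
        seq = 2 + 12
records = cap // records

6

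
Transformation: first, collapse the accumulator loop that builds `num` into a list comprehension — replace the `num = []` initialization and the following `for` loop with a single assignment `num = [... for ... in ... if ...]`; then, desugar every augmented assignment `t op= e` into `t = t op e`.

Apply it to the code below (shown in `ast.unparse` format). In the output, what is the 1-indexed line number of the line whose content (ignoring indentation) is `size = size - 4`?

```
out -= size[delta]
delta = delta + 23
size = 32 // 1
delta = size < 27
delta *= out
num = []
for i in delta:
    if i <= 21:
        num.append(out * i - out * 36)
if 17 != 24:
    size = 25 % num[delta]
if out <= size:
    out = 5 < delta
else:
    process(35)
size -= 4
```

Transformed code:
out = out - size[delta]
delta = delta + 23
size = 32 // 1
delta = size < 27
delta = delta * out
num = [out * i - out * 36 for i in delta if i <= 21]
if 17 != 24:
    size = 25 % num[delta]
if out <= size:
    out = 5 < delta
else:
    process(35)
size = size - 4

13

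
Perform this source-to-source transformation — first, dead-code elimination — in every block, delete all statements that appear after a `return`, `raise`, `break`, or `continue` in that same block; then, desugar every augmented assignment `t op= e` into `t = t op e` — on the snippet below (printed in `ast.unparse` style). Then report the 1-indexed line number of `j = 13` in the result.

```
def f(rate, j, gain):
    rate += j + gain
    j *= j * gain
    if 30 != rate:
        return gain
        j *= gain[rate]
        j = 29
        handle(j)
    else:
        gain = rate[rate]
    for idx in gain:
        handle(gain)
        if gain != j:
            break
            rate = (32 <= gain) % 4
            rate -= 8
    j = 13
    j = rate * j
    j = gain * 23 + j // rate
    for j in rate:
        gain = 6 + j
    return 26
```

Transformed code:
def f(rate, j, gain):
    rate = rate + (j + gain)
    j = j * (j * gain)
    if 30 != rate:
        return gain
    else:
        gain = rate[rate]
    for idx in gain:
        handle(gain)
        if gain != j:
            break
    j = 13
    j = rate * j
    j = gain * 23 + j // rate
    for j in rate:
        gain = 6 + j
    return 26

12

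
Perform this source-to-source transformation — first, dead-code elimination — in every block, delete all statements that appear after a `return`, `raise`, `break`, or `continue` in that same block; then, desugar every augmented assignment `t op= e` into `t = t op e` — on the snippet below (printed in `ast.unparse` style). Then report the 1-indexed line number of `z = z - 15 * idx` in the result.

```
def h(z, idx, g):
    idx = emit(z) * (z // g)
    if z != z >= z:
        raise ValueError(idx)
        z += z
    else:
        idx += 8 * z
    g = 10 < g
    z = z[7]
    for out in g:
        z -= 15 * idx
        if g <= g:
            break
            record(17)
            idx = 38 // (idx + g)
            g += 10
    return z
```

10

Transformed code:
def h(z, idx, g):
    idx = emit(z) * (z // g)
    if z != z >= z:
        raise ValueError(idx)
    else:
        idx = idx + 8 * z
    g = 10 < g
    z = z[7]
    for out in g:
        z = z - 15 * idx
        if g <= g:
            break
    return z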